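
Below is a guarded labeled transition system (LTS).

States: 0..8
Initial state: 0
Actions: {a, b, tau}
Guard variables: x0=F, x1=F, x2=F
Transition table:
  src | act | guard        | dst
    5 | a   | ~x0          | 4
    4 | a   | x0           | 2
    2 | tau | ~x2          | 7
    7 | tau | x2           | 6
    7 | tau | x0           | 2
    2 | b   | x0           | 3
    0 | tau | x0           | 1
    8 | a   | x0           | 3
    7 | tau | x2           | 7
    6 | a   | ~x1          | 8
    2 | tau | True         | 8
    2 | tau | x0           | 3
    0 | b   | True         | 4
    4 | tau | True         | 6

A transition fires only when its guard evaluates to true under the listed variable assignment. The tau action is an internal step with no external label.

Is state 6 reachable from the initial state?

6 transition(s) survive guard evaluation.
Layer 0: {0}
Layer 1: {4}  now seen {0,4}
Layer 2: {6}  now seen {0,4,6}
Layer 3: {8}  now seen {0,4,6,8}
R = {0,4,6,8}
witness 6: b·tau

Answer: REACHABLE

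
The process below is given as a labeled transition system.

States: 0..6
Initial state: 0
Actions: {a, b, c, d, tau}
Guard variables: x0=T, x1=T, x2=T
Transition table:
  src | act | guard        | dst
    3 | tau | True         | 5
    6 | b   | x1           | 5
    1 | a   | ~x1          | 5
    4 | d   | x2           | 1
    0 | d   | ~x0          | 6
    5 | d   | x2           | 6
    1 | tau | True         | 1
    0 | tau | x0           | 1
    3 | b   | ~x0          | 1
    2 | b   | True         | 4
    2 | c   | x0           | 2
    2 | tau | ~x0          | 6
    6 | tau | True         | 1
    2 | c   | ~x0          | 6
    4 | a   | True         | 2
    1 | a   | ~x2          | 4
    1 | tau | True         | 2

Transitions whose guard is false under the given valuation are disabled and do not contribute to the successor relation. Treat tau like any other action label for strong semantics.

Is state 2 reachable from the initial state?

After dropping false guards: 11 live edges.
depth 0: {0}
depth 1: {1}  now seen {0,1}
depth 2: {2}  now seen {0,1,2}
depth 3: {4}  now seen {0,1,2,4}
Reach set: {0,1,2,4}
Path to 2: tau·tau

Answer: REACHABLE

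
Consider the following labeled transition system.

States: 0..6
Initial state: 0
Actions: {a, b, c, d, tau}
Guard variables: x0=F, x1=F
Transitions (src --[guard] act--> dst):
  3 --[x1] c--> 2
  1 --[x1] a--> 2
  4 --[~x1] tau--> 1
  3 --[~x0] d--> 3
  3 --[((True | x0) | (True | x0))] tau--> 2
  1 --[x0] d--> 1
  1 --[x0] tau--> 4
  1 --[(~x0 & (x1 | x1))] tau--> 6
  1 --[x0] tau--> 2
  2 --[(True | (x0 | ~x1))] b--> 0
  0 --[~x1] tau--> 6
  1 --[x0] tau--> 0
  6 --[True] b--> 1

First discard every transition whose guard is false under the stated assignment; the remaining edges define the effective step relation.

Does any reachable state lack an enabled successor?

Answer: DEADLOCK at state 1

Working:
Reachable = {0,1,6}
  0: tau→6  [1 exit(s)]
  1: ∅  [deadlock]
  6: b→1  [1 exit(s)]
Path to 1: tau·b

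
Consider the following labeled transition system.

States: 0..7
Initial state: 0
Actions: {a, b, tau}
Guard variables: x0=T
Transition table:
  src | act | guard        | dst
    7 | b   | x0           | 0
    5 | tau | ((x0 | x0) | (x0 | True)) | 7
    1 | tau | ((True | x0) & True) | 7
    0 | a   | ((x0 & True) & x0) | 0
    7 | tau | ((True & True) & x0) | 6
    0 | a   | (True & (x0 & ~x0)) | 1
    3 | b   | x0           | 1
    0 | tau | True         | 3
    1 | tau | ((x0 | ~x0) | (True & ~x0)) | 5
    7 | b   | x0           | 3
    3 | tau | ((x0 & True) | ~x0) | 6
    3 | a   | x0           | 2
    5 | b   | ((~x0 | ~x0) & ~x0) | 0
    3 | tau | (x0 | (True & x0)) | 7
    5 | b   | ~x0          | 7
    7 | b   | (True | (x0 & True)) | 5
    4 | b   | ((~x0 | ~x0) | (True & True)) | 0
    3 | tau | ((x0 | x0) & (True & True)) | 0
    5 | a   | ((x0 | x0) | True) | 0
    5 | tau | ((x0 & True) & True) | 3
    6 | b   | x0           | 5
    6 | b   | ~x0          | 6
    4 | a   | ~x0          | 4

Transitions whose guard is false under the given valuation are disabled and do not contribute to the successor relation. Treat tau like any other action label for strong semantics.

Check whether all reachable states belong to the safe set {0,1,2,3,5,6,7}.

Answer: INVARIANT HOLDS

Working:
Allowed set {0,1,2,3,5,6,7}
Reachable = {0,1,2,3,5,6,7}
  0: ok
  1: ok
  2: ok
  3: ok
  5: ok
  6: ok
  7: ok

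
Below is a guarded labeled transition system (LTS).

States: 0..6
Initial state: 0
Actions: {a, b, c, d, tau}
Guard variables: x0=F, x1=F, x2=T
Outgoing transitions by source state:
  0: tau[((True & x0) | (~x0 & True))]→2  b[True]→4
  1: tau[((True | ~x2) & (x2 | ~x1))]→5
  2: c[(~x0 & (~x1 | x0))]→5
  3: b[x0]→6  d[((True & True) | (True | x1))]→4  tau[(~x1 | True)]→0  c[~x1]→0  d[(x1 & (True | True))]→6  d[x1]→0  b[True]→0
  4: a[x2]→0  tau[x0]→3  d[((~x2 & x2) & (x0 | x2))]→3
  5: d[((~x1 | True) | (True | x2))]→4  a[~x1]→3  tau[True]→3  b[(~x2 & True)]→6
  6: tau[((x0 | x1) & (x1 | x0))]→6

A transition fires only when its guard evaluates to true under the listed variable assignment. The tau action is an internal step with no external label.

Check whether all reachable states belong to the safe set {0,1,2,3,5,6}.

Safe = {0,1,2,3,5,6}
R = {0,2,3,4,5}
  0: ✓
  2: ✓
  3: ✓
  4: outside
  5: ✓
witness against invariant: b → 4

Answer: INVARIANT VIOLATED at state 4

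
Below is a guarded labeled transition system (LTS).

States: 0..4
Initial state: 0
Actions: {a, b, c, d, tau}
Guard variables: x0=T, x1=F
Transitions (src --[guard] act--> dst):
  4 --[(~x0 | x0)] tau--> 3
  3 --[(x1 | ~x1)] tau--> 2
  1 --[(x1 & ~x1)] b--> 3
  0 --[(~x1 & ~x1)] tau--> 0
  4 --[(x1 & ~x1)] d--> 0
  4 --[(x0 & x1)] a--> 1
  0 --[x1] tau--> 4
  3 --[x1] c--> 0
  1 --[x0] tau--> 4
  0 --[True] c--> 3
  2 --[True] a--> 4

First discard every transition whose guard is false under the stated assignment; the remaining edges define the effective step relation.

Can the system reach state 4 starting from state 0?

Answer: REACHABLE

Working:
After dropping false guards: 6 live edges.
L0 = {0}
L1 = {3}  cumulative {0,3}
L2 = {2}  cumulative {0,2,3}
L3 = {4}  cumulative {0,2,3,4}
Reach set: {0,2,3,4}
trace reaching 4: c·tau·a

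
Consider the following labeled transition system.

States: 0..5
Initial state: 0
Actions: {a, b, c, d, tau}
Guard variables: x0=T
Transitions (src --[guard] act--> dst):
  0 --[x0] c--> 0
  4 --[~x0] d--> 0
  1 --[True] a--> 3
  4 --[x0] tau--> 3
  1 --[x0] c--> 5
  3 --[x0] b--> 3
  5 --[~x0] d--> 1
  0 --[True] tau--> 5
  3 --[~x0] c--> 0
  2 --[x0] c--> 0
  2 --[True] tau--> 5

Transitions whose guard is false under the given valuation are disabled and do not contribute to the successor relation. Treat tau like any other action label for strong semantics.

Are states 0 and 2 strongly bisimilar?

Answer: BISIMILAR

Analysis:
Bisimulation quotient by refinement:
  round 0: {{0,1,2,3,4,5}}
  round 1: {{0,2},{1},{3},{4},{5}}
stable after 2 split(s): 5 block(s)
0∈{0,2}, 2∈{0,2}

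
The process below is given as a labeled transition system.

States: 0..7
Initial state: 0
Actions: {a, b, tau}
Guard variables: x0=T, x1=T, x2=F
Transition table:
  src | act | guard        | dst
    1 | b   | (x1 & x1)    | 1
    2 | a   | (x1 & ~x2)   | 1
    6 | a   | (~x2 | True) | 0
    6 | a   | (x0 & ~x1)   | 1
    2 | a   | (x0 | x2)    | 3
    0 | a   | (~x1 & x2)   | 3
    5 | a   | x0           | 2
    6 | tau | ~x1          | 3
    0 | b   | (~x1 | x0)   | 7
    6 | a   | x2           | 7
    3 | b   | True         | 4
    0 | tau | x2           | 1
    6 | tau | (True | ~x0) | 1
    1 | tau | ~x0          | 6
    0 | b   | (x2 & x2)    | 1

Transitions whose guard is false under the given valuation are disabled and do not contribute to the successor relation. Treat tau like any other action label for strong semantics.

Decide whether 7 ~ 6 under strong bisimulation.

Compute ~ classes (split until stable):
  P[0] = {{0,1,2,3,4,5,6,7}}
  P[1] = {{0,1,3},{2,5},{4,7},{6}}
  P[2] = {{0,3},{1},{2},{4,7},{5},{6}}
6 equivalence class(es) (converged in 3)
class of 7: {4,7}; class of 6: {6}

Answer: NOT BISIMILAR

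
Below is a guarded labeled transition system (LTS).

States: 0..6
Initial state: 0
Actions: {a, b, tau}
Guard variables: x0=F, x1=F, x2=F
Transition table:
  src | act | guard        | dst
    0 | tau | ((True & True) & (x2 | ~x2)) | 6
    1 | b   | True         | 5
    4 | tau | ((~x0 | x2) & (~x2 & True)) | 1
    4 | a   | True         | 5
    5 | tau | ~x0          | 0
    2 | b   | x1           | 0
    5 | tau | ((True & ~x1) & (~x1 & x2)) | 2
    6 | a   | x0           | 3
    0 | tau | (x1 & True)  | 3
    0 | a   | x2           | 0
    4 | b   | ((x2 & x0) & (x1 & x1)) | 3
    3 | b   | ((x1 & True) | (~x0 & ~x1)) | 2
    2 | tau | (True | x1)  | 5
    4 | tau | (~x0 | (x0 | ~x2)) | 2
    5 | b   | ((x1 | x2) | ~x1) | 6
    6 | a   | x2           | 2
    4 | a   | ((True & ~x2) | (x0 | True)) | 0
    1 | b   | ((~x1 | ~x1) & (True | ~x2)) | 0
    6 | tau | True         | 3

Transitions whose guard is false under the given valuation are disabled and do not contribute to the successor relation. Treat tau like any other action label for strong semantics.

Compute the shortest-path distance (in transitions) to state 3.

Answer: 2

Analysis:
Breadth-first toward 3:
  Layer 0: {0}
  Layer 1: {6}
  Layer 2: {3}
depth(3)=2, e.g. tau·tau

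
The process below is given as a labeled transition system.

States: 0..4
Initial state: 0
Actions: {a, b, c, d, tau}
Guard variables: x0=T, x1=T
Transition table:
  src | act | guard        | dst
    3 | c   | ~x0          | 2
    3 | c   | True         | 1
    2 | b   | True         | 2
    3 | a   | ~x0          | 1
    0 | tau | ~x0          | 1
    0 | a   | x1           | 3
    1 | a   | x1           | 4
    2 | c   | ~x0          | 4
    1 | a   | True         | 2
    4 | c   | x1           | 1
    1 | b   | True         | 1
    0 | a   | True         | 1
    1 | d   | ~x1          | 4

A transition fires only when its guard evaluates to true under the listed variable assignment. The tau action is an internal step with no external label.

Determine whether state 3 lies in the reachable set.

8 transition(s) survive guard evaluation.
L0 = {0}
L1 = {1,3}  cumulative {0,1,3}
L2 = {2,4}  cumulative {0,1,2,3,4}
R = {0,1,2,3,4}
Path to 3: a

Answer: REACHABLE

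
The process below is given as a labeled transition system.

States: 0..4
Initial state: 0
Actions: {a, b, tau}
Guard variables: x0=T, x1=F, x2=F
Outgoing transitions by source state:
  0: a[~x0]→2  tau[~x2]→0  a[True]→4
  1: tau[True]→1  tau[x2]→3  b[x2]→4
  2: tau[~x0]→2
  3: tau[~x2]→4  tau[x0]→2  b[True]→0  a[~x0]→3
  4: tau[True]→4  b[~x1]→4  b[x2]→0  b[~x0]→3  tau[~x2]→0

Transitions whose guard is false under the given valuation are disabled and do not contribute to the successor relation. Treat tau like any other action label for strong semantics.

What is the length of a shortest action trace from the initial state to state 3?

Breadth-first toward 3:
  L0 = {0}
  L1 = {4}
3 never appears.

Answer: UNREACHABLE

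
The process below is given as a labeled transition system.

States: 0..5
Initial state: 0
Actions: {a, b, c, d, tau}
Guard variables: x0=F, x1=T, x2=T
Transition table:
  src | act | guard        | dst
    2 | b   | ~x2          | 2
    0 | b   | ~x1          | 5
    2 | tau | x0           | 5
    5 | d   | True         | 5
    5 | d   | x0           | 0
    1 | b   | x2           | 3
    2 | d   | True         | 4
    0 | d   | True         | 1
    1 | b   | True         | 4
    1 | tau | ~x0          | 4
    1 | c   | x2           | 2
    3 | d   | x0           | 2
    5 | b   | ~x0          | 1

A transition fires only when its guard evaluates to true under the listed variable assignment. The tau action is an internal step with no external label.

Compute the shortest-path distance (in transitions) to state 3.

Answer: 2

Working:
Layered search for 3:
  Layer 0: {0}
  Layer 1: {1}
  Layer 2: {2,3,4}
depth(3)=2, e.g. d·b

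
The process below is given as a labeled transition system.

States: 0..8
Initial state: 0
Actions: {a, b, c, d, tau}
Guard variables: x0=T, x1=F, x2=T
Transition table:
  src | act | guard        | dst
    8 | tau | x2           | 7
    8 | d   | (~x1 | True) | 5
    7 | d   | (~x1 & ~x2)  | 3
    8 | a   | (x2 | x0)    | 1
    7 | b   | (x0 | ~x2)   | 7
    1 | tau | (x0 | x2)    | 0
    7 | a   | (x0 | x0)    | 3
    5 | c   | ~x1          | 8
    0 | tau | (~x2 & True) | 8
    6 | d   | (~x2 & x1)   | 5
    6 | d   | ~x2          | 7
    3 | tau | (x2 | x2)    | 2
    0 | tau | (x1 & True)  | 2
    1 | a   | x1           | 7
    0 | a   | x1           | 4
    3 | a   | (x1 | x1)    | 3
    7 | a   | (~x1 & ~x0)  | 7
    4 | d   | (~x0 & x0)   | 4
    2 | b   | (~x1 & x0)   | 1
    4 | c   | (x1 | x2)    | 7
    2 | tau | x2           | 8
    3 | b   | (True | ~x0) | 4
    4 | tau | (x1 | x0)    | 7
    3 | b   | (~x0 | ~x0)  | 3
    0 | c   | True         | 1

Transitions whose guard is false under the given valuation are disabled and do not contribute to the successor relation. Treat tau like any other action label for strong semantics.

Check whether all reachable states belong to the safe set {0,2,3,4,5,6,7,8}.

Safe = {0,2,3,4,5,6,7,8}
Reachable = {0,1}
  0: safe
  1: VIOLATES
counterexample path to 1: c

Answer: INVARIANT VIOLATED at state 1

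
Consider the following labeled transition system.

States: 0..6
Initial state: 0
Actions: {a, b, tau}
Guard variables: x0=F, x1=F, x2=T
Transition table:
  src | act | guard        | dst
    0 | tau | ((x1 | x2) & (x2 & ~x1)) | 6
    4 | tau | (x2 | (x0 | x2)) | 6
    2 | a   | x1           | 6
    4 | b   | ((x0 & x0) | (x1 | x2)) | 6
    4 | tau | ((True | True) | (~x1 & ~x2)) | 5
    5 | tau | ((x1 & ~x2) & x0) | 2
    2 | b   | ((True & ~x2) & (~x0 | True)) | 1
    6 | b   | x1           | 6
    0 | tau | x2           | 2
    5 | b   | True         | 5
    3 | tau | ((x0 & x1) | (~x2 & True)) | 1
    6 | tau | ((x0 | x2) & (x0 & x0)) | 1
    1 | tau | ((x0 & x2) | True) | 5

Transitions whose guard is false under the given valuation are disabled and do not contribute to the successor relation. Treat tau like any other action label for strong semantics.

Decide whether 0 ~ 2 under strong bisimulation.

Answer: NOT BISIMILAR

Trace:
Compute ~ classes (split until stable):
  π0 = {{0,1,2,3,4,5,6}}
  π1 = {{0,1},{2,3,6},{4},{5}}
  π2 = {{0},{1},{2,3,6},{4},{5}}
Fixed point at round 3; 5 class(es).
[0]={0}  [2]={2,3,6}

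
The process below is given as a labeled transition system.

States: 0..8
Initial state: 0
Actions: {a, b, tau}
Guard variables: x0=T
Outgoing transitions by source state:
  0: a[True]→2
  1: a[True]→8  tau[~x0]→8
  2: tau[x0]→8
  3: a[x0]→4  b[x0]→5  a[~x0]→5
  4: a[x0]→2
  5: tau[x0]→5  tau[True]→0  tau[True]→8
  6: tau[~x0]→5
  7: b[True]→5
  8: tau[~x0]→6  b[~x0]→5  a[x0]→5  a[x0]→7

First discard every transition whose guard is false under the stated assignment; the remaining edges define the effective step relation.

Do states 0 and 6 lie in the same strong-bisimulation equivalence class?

Answer: NOT BISIMILAR

Working:
Bisimulation quotient by refinement:
  π0 = {{0,1,2,3,4,5,6,7,8}}
  π1 = {{0,1,4,8},{2,5},{3},{6},{7}}
  π2 = {{0,4},{1},{2},{3},{5},{6},{7},{8}}
Fixed point at round 3; 8 class(es).
[0]={0,4}  [6]={6}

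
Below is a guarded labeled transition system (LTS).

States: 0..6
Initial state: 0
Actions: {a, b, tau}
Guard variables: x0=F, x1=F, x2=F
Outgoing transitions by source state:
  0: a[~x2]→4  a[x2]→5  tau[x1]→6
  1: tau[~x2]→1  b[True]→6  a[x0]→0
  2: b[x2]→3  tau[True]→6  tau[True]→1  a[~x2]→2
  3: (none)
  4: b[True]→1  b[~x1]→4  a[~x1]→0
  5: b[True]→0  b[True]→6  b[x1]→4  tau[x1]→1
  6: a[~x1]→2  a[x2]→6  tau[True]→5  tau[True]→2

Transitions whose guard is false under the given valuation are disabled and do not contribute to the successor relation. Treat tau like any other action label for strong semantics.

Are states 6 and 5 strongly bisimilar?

Answer: NOT BISIMILAR

Trace:
Compute ~ classes (split until stable):
  P[0] = {{0,1,2,3,4,5,6}}
  P[1] = {{0},{1},{2,6},{3},{4},{5}}
  P[2] = {{0},{1},{2},{3},{4},{5},{6}}
7 equivalence class(es) (converged in 3)
[6]={6}  [5]={5}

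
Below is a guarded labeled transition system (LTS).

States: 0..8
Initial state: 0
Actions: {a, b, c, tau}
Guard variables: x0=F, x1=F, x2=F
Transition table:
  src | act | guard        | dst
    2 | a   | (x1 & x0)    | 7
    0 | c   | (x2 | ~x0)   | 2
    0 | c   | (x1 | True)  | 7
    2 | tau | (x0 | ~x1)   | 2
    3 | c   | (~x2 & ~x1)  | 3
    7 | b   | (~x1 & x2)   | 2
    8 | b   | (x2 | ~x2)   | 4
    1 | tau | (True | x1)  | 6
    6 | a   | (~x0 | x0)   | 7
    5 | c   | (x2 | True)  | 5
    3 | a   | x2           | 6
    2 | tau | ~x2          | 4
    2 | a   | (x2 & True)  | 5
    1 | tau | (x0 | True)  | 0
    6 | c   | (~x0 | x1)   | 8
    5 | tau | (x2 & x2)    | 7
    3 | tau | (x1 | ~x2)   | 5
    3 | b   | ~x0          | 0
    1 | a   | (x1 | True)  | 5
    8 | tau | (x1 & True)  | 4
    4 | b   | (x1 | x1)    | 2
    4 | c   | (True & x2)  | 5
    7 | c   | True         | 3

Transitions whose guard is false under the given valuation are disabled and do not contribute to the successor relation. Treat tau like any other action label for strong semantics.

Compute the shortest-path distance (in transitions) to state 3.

Answer: 2

Trace:
Breadth-first toward 3:
  Layer 0: {0}
  Layer 1: {2,7}
  Layer 2: {3,4}
3 enters at depth 2; path c·c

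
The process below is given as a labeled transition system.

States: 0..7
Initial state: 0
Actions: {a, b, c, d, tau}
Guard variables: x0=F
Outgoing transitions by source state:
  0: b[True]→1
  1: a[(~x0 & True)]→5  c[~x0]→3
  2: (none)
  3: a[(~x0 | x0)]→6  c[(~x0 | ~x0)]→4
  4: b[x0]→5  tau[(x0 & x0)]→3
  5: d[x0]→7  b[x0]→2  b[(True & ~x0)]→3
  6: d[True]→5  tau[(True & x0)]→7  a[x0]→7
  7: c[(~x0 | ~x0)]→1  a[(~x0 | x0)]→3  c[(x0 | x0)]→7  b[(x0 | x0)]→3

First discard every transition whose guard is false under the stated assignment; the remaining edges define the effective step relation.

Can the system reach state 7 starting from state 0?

Answer: UNREACHABLE

Working:
After dropping false guards: 9 live edges.
depth 0: {0}
depth 1: {1}  now seen {0,1}
depth 2: {3,5}  now seen {0,1,3,5}
depth 3: {4,6}  now seen {0,1,3,4,5,6}
R = {0,1,3,4,5,6}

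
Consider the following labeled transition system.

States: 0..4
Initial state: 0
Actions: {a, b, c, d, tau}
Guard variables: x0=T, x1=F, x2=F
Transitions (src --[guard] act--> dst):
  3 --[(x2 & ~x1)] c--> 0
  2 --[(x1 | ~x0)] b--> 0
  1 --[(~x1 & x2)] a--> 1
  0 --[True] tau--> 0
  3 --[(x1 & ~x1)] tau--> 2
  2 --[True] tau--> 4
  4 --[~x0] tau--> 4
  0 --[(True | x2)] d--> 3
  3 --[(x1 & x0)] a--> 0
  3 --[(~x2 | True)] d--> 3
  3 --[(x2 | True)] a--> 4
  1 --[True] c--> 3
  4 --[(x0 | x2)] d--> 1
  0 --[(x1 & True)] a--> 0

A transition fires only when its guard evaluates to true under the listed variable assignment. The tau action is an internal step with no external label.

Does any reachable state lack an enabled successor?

Reach set: {0,1,3,4}
  0: d→3  tau→0  [deg 2]
  1: c→3  [deg 1]
  3: a→4  d→3  [deg 2]
  4: d→1  [deg 1]

Answer: DEADLOCK-FREE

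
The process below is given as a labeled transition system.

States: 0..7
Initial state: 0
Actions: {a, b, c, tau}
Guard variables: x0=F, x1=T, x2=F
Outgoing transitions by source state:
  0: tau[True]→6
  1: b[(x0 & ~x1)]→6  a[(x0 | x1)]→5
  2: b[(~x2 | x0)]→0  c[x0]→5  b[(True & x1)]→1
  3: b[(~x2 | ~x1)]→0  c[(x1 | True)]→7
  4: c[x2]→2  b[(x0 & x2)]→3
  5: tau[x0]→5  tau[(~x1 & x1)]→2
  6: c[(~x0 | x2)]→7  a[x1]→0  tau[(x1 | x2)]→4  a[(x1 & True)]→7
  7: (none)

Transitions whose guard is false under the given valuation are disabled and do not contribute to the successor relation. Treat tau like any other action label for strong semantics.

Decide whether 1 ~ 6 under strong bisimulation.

Answer: NOT BISIMILAR

Trace:
Bisimulation quotient by refinement:
  P[0] = {{0,1,2,3,4,5,6,7}}
  P[1] = {{0},{1},{2},{3},{4,5,7},{6}}
6 equivalence class(es) (converged in 2)
class of 1: {1}; class of 6: {6}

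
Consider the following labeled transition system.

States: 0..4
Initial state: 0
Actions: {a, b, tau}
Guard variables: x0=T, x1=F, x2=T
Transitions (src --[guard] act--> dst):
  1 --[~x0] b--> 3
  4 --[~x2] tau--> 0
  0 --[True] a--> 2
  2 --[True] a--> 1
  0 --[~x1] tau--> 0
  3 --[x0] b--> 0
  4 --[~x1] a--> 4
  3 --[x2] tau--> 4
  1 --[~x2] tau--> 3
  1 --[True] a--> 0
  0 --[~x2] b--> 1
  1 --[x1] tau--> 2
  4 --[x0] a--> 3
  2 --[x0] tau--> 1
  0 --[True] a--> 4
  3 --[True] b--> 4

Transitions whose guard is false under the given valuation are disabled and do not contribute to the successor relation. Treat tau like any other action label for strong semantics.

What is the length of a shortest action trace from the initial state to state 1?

Answer: 2

Working:
Breadth-first toward 1:
  depth 0: {0}
  depth 1: {2,4}
  depth 2: {1,3}
first hit 1 at d=2 via a·a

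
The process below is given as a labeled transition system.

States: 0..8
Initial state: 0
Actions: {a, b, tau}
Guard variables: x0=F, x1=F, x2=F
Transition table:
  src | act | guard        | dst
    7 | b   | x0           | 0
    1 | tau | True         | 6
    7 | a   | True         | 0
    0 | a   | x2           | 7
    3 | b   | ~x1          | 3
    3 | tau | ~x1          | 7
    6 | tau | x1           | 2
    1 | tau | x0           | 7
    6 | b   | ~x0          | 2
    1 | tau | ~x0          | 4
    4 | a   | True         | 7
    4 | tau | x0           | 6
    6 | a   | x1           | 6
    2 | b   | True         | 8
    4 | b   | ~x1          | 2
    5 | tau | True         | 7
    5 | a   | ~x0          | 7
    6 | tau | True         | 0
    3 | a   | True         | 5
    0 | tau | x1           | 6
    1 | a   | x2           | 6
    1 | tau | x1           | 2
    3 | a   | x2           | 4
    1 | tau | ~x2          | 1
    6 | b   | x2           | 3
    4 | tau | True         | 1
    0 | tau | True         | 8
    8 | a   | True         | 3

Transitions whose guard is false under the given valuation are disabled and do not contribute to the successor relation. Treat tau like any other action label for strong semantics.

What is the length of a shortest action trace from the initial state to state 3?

Answer: 2

Analysis:
Breadth-first toward 3:
  Layer 0: {0}
  Layer 1: {8}
  Layer 2: {3}
first hit 3 at d=2 via tau·a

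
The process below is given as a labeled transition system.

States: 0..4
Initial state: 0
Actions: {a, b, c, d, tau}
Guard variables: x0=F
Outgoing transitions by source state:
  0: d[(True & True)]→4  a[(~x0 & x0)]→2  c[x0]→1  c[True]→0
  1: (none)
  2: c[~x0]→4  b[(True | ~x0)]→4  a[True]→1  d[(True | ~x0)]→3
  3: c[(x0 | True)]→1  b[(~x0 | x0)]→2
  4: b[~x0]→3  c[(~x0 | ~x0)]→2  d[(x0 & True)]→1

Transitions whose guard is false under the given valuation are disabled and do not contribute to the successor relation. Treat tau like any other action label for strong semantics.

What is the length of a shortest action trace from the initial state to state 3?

Answer: 2

Working:
BFS to 3:
  L0 = {0}
  L1 = {4}
  L2 = {2,3}
first hit 3 at d=2 via d·b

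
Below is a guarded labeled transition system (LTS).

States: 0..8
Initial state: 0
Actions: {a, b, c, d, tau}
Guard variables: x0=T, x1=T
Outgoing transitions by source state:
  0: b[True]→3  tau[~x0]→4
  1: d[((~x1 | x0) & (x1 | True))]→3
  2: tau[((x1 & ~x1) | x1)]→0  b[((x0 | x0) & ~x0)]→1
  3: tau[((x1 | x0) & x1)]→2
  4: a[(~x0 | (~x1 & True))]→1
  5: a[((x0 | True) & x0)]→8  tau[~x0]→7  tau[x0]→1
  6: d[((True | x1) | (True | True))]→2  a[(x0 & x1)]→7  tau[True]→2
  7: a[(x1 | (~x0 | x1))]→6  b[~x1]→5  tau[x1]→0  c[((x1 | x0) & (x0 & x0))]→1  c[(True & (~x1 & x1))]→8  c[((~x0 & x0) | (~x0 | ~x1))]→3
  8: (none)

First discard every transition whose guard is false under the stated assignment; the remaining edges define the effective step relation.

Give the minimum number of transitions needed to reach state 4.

Answer: UNREACHABLE

Trace:
Layered search for 4:
  L0 = {0}
  L1 = {3}
  L2 = {2}
4 never appears.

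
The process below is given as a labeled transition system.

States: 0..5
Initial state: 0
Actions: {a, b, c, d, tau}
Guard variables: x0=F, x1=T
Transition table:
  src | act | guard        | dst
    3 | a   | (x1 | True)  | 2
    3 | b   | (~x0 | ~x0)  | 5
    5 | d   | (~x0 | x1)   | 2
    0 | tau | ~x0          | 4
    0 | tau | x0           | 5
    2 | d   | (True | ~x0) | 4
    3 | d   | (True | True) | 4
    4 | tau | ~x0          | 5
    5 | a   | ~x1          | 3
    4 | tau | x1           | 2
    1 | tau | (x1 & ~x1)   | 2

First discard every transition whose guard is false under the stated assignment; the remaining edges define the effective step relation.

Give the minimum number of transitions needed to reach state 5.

Answer: 2

Analysis:
BFS to 5:
  L0 = {0}
  L1 = {4}
  L2 = {2,5}
5 enters at depth 2; path tau·tau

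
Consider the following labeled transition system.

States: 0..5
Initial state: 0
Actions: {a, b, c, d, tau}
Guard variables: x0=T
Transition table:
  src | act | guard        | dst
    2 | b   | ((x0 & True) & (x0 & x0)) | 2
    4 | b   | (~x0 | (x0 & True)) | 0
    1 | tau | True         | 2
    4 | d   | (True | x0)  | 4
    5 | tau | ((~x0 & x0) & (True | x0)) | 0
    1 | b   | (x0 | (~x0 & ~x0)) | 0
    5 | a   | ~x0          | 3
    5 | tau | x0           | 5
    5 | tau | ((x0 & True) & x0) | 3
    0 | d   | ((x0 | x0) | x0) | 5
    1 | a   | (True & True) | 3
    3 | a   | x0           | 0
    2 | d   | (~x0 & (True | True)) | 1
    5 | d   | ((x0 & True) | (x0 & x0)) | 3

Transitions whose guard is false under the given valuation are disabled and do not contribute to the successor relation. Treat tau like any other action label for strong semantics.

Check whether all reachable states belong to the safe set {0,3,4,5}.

Answer: INVARIANT HOLDS

Analysis:
Allowed set {0,3,4,5}
Reachable = {0,3,5}
  0: safe
  3: safe
  5: safe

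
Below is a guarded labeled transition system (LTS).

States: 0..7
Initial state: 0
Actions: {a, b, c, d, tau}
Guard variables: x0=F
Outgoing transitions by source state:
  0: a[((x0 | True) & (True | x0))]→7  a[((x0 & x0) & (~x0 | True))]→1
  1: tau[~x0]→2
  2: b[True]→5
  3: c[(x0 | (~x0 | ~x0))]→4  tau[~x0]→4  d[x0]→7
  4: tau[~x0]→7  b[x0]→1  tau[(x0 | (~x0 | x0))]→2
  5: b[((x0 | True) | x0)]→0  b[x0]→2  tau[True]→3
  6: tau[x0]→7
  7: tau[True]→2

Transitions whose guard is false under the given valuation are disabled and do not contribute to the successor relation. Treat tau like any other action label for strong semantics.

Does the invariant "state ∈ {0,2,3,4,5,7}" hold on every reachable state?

Inv-set: {0,2,3,4,5,7}
R = {0,2,3,4,5,7}
  0: safe
  2: safe
  3: safe
  4: safe
  5: safe
  7: safe

Answer: INVARIANT HOLDS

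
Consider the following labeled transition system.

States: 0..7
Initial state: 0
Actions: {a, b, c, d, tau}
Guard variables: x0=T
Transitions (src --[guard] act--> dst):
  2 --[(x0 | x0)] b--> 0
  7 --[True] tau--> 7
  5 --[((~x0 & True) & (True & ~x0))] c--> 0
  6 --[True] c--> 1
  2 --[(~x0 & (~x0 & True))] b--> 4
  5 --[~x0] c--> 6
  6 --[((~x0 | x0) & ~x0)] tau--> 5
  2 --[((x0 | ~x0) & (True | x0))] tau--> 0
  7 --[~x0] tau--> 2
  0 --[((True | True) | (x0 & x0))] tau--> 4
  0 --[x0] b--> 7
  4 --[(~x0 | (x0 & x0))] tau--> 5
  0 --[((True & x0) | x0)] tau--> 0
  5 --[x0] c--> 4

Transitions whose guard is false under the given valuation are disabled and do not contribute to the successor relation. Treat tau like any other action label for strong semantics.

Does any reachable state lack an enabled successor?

R = {0,4,5,7}
  0: b→7  tau→0  tau→4  [deg 3]
  4: tau→5  [deg 1]
  5: c→4  [deg 1]
  7: tau→7  [deg 1]

Answer: DEADLOCK-FREE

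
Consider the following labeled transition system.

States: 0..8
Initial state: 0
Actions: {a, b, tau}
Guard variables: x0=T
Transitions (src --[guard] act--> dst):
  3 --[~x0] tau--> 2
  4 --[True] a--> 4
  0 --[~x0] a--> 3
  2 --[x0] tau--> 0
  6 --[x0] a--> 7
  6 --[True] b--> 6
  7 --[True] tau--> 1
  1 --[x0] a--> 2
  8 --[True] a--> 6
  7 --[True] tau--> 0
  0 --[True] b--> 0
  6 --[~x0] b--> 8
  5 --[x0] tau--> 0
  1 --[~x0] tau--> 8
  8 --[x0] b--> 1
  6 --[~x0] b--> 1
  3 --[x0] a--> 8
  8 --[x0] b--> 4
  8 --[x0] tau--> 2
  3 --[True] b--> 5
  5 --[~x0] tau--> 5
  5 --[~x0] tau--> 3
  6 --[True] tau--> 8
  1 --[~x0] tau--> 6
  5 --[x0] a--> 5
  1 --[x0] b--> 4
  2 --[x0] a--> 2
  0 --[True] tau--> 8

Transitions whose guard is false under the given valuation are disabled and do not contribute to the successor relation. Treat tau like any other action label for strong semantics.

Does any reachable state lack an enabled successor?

Answer: DEADLOCK-FREE

Analysis:
R = {0,1,2,4,6,7,8}
  0: b→0  tau→8  [deg 2]
  1: a→2  b→4  [deg 2]
  2: a→2  tau→0  [deg 2]
  4: a→4  [deg 1]
  6: a→7  b→6  tau→8  [deg 3]
  7: tau→0  tau→1  [deg 2]
  8: a→6  b→1  b→4  tau→2  [deg 4]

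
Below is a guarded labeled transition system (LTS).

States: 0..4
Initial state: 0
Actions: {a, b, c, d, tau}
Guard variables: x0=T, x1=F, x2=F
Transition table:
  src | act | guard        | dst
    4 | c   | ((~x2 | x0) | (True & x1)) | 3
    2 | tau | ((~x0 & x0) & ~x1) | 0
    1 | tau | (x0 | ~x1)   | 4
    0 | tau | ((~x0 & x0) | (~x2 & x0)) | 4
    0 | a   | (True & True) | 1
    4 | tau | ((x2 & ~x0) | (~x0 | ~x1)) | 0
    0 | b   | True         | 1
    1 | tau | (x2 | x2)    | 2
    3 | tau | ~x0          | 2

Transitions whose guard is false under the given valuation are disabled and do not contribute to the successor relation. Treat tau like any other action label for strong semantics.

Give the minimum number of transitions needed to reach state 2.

BFS to 2:
  L0 = {0}
  L1 = {1,4}
  L2 = {3}
2 never appears.

Answer: UNREACHABLE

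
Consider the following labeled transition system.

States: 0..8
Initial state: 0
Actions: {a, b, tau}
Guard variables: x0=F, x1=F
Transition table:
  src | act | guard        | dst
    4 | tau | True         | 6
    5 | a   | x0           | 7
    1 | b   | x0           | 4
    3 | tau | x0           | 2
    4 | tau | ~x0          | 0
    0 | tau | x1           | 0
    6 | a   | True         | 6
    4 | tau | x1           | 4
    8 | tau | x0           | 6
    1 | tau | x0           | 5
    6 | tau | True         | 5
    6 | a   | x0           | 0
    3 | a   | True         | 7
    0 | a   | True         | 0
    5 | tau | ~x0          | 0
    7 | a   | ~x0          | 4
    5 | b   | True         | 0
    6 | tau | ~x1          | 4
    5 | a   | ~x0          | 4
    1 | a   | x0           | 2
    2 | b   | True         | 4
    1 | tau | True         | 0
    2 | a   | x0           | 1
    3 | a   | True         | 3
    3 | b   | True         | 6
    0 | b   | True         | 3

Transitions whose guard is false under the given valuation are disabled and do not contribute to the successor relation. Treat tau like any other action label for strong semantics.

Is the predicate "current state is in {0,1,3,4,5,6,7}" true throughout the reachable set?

Inv-set: {0,1,3,4,5,6,7}
Reachable = {0,3,4,5,6,7}
  0: ok
  3: ok
  4: ok
  5: ok
  6: ok
  7: ok

Answer: INVARIANT HOLDS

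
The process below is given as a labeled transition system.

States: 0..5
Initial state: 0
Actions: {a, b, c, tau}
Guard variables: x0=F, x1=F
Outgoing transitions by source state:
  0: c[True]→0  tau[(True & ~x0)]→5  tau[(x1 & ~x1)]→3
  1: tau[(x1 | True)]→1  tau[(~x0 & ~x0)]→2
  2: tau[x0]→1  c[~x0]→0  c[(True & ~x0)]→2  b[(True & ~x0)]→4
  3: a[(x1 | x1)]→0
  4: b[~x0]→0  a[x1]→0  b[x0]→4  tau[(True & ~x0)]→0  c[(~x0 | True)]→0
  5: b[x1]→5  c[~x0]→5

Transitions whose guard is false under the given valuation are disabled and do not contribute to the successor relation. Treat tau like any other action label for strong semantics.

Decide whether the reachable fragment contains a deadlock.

Reachable = {0,5}
  0: c→0  tau→5  [2 exit(s)]
  5: c→5  [1 exit(s)]

Answer: DEADLOCK-FREE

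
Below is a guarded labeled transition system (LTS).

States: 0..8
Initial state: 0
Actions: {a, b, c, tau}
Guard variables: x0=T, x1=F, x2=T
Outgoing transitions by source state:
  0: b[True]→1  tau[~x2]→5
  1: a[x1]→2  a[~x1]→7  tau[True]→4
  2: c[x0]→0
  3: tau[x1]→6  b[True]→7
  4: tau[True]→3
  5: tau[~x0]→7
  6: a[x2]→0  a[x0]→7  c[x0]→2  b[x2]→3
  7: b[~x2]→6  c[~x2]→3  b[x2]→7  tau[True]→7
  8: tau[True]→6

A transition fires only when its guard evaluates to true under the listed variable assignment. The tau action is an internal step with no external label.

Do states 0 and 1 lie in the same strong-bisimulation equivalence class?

Answer: NOT BISIMILAR

Working:
Refine partition for ~:
  π0 = {{0,1,2,3,4,5,6,7,8}}
  π1 = {{0,3},{1},{2},{4,8},{5},{6},{7}}
  π2 = {{0},{1},{2},{3},{4},{5},{6},{7},{8}}
Fixed point at round 3; 9 class(es).
class of 0: {0}; class of 1: {1}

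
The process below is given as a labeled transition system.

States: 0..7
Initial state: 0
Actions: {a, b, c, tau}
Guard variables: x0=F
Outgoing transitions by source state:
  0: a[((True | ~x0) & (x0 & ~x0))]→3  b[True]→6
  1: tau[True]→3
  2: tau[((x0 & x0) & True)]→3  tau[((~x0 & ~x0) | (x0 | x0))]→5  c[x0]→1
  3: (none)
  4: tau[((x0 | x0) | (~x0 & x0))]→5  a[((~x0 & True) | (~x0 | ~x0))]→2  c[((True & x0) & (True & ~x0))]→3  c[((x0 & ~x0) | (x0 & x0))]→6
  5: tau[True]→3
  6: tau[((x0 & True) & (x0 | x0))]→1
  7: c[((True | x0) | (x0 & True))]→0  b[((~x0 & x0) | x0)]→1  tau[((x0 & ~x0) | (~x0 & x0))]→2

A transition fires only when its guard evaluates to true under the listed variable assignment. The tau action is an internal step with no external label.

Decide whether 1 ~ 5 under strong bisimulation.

Bisimulation quotient by refinement:
  round 0: {{0,1,2,3,4,5,6,7}}
  round 1: {{0},{1,2,5},{3,6},{4},{7}}
  round 2: {{0},{1,5},{2},{3,6},{4},{7}}
6 equivalence class(es) (converged in 3)
[1]={1,5}  [5]={1,5}

Answer: BISIMILAR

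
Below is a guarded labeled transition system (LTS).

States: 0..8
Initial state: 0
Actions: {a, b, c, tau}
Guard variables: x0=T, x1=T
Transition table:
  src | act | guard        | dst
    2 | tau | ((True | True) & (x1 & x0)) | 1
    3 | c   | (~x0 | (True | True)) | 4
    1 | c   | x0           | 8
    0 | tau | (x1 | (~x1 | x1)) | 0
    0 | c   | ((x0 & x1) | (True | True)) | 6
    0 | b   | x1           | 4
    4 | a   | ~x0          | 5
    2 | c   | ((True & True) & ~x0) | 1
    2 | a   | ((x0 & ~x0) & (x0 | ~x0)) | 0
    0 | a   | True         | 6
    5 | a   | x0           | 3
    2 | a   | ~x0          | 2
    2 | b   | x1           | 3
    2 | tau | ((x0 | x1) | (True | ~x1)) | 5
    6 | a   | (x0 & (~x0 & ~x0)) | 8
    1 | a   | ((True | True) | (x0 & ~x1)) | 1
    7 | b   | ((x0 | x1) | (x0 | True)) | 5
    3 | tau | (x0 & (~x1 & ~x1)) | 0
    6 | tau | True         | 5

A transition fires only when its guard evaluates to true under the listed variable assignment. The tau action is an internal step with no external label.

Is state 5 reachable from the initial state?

Answer: REACHABLE

Analysis:
13 transition(s) survive guard evaluation.
Layer 0: {0}
Layer 1: {4,6}  total {0,4,6}
Layer 2: {5}  total {0,4,5,6}
Layer 3: {3}  total {0,3,4,5,6}
Reach set: {0,3,4,5,6}
witness 5: c·tau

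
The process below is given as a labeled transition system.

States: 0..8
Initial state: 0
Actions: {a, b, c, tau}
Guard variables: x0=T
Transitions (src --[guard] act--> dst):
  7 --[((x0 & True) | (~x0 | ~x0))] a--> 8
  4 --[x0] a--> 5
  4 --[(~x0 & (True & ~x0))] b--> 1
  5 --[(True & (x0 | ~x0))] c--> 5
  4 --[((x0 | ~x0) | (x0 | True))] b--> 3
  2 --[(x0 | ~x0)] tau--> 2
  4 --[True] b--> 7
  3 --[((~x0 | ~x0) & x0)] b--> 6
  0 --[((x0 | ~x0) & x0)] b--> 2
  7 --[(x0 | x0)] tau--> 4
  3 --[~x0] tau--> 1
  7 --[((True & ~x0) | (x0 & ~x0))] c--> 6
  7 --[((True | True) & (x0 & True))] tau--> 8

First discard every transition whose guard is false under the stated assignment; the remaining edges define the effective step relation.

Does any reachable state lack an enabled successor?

Reach set: {0,2}
  0: b→2  [1 out]
  2: tau→2  [1 out]

Answer: DEADLOCK-FREE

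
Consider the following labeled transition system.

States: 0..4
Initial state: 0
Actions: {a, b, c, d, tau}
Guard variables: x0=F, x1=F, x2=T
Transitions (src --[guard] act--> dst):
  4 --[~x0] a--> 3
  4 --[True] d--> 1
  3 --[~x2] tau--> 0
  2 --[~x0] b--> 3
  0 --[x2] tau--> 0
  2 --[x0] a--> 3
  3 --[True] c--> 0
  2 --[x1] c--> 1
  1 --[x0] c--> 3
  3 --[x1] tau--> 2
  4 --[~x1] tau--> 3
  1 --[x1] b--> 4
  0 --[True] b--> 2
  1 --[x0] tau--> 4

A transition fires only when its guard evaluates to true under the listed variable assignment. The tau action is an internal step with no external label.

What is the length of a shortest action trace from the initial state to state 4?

BFS to 4:
  depth 0: {0}
  depth 1: {2}
  depth 2: {3}
4 never appears.

Answer: UNREACHABLE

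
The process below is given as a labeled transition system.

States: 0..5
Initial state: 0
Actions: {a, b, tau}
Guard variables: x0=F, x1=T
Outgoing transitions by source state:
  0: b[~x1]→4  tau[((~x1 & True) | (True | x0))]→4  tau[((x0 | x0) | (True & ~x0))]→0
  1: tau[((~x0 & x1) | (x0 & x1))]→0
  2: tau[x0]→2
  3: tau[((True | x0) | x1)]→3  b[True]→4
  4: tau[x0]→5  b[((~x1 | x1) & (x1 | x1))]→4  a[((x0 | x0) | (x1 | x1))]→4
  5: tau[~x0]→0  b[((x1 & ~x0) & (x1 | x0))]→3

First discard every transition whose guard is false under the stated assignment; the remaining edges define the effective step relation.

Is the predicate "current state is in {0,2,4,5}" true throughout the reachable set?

Answer: INVARIANT HOLDS

Analysis:
Safe = {0,2,4,5}
Reach set: {0,4}
  0: ok
  4: ok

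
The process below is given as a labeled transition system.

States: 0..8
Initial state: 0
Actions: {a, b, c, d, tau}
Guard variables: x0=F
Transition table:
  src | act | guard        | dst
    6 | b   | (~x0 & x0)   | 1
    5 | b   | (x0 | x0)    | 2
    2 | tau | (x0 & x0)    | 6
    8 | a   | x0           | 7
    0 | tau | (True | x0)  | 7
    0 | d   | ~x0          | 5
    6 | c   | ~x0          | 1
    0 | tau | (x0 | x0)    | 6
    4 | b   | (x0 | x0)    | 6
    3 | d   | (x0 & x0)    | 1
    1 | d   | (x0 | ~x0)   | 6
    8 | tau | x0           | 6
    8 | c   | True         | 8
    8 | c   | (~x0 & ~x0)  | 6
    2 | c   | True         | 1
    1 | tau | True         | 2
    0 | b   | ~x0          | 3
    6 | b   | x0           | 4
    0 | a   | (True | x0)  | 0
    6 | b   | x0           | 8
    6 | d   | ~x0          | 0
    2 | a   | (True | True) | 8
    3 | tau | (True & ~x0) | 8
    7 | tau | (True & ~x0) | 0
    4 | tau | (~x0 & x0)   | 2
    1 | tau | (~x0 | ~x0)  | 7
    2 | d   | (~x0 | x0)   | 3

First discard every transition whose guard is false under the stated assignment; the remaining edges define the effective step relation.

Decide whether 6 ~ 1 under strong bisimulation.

Answer: NOT BISIMILAR

Working:
Refine partition for ~:
  round 0: {{0,1,2,3,4,5,6,7,8}}
  round 1: {{0},{1},{2},{3,7},{4,5},{6},{8}}
  round 2: {{0},{1},{2},{3},{4,5},{6},{7},{8}}
Fixed point at round 3; 8 class(es).
class of 6: {6}; class of 1: {1}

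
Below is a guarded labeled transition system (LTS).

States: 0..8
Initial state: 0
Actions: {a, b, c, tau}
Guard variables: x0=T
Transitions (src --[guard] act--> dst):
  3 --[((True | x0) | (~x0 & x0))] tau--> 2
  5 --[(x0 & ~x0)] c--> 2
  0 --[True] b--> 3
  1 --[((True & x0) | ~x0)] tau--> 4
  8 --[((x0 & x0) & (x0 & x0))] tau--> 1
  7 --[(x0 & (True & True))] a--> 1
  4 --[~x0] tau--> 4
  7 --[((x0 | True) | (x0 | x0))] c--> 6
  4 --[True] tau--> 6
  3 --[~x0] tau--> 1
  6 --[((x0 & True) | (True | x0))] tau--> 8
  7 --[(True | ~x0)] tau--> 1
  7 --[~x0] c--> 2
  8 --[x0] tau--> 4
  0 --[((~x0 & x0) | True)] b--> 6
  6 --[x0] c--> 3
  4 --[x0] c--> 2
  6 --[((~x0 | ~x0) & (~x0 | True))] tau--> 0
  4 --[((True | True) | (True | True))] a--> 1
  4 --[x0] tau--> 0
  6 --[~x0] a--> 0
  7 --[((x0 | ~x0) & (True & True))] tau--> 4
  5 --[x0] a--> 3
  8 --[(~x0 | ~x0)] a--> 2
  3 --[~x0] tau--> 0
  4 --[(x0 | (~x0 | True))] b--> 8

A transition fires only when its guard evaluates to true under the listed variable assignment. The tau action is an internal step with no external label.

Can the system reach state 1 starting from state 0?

Answer: REACHABLE

Working:
Guard filter leaves 18 enabled edge(s).
Layer 0: {0}
Layer 1: {3,6}  cumulative {0,3,6}
Layer 2: {2,8}  cumulative {0,2,3,6,8}
Layer 3: {1,4}  cumulative {0,1,2,3,4,6,8}
Reach set: {0,1,2,3,4,6,8}
Path to 1: b·tau·tau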